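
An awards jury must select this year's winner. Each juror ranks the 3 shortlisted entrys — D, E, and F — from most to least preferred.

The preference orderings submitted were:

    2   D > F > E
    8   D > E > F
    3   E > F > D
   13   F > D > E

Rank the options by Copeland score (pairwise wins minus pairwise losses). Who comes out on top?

Pairwise results:
  D vs E: D wins 23–3.
  D vs F: F wins 16–10.
  E vs F: F wins 15–11.
Copeland scores (wins − losses):
  D: 1 − 1 = 0
  E: 0 − 2 = -2
  F: 2 − 0 = 2
F has the best Copeland score.

F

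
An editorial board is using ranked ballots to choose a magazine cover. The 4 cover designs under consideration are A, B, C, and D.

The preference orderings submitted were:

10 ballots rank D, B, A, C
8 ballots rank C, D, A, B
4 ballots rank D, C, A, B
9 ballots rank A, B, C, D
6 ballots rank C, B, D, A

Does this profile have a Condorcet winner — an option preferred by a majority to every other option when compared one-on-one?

No

Head-to-head results (37 voters total):
A vs B: A wins 21–16.
A vs C: A wins 19–18.
A vs D: D wins 28–9.
B vs C: B wins 19–18.
B vs D: D wins 22–15.
C vs D: C wins 23–14.
No candidate beats all others: A beats C beats D beats A, a majority cycle.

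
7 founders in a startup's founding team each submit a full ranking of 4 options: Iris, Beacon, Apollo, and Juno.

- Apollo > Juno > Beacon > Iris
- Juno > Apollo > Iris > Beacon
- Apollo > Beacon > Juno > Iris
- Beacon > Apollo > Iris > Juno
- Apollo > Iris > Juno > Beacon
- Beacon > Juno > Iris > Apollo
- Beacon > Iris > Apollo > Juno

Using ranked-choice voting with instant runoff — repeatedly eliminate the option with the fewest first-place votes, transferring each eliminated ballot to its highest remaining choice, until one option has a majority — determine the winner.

Apollo

Round 1: Beacon 3, Apollo 3, Juno 1, Iris 0. Iris has the fewest and is eliminated.
Round 2: Beacon 3, Apollo 3, Juno 1. Juno has the fewest and is eliminated.
Round 3: Apollo 4, Beacon 3. Apollo has a majority.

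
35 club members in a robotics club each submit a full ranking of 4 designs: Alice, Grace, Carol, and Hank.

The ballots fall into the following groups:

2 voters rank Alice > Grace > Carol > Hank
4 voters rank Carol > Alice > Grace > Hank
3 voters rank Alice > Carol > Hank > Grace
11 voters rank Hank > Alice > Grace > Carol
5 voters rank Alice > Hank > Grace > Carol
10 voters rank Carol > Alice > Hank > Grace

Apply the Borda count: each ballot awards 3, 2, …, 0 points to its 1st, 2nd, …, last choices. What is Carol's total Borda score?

50

Borda scores:
  Alice: 2·3 + 4·2 + 3·3 + 11·2 + 5·3 + 10·2 = 80
  Grace: 2·2 + 4·1 + 3·0 + 11·1 + 5·1 + 10·0 = 24
  Carol: 2·1 + 4·3 + 3·2 + 11·0 + 5·0 + 10·3 = 50
  Hank: 2·0 + 4·0 + 3·1 + 11·3 + 5·2 + 10·1 = 56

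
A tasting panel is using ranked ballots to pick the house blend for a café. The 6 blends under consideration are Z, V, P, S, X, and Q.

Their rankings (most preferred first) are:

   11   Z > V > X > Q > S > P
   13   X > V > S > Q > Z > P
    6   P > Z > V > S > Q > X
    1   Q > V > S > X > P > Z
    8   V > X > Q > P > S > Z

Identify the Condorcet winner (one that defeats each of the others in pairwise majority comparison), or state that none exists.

Head-to-head results (39 voters total):
Z vs V: V wins 22–17.
Z vs P: Z wins 24–15.
Z vs S: S wins 22–17.
Z vs X: X wins 22–17.
Z vs Q: Q wins 22–17.
V vs P: V wins 33–6.
V vs S: V wins 39–0.
V vs X: V wins 26–13.
V vs Q: V wins 38–1.
P vs S: S wins 25–14.
P vs X: X wins 33–6.
P vs Q: Q wins 33–6.
S vs X: X wins 32–7.
S vs Q: Q wins 20–19.
X vs Q: X wins 32–7.
V beats each rival — Z (22–17), P (33–6), S (39–0), X (26–13), Q (38–1) — so V is the Condorcet winner.

V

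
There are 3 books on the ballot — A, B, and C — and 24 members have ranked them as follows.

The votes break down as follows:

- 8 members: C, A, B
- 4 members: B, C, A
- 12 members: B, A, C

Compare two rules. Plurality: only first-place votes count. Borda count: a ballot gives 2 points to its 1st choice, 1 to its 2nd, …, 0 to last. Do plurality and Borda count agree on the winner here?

Plurality first-place counts: A 0, B 16, C 8 → B.
Borda totals: A 20, B 32, C 20 → B.
The two rules agree on B.

Yes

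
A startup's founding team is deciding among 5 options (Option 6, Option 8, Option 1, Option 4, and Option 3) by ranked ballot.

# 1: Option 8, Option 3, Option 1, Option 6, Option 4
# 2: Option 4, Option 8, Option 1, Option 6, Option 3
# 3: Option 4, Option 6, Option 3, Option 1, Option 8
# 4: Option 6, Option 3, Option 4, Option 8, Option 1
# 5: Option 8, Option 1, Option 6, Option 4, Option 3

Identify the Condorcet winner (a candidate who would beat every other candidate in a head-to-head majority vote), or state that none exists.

There is no Condorcet winner

Head-to-head results (5 voters total):
Option 6 vs Option 8: Option 8 wins 3–2.
Option 6 vs Option 1: Option 1 wins 3–2.
Option 6 vs Option 4: Option 6 wins 3–2.
Option 6 vs Option 3: Option 6 wins 4–1.
Option 8 vs Option 1: Option 8 wins 4–1.
Option 8 vs Option 4: Option 4 wins 3–2.
Option 8 vs Option 3: Option 8 wins 3–2.
Option 1 vs Option 4: Option 4 wins 3–2.
Option 1 vs Option 3: Option 3 wins 3–2.
Option 4 vs Option 3: Option 4 wins 3–2.
No candidate beats all others: Option 6 beats Option 4 beats Option 8 beats Option 6, a majority cycle.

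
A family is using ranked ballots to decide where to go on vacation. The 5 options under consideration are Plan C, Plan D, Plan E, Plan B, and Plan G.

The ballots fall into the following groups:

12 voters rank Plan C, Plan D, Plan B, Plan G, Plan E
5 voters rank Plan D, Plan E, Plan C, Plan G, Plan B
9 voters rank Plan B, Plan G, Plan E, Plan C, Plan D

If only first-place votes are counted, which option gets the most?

First-place vote totals:
  Plan C: 12
  Plan D: 5
  Plan E: 0
  Plan B: 9
  Plan G: 0
Plan C has the most first-place votes.

Plan C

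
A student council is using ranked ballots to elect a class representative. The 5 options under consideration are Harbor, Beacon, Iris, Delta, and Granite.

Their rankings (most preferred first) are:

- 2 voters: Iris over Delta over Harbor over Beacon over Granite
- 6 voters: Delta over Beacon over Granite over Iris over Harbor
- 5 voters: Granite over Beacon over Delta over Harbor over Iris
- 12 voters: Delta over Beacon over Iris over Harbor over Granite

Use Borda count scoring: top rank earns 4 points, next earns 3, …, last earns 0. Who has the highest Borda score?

Delta

Borda scores:
  Harbor: 2·2 + 6·0 + 5·1 + 12·1 = 21
  Beacon: 2·1 + 6·3 + 5·3 + 12·3 = 71
  Iris: 2·4 + 6·1 + 5·0 + 12·2 = 38
  Delta: 2·3 + 6·4 + 5·2 + 12·4 = 88
  Granite: 2·0 + 6·2 + 5·4 + 12·0 = 32
Delta has the highest total.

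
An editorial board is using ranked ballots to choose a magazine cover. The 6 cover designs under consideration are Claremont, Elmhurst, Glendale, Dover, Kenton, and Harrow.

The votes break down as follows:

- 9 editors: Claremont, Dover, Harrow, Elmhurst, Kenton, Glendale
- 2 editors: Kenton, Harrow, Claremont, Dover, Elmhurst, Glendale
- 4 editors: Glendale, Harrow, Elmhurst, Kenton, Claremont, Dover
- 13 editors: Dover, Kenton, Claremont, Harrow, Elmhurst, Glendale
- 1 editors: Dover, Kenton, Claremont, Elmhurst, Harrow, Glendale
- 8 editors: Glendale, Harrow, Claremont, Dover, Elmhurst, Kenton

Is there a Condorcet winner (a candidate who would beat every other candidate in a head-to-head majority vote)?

No

Head-to-head results (37 voters total):
Claremont vs Elmhurst: Claremont wins 33–4.
Claremont vs Glendale: Claremont wins 25–12.
Claremont vs Dover: Claremont wins 23–14.
Claremont vs Kenton: Kenton wins 20–17.
Claremont vs Harrow: Claremont wins 23–14.
Elmhurst vs Glendale: Elmhurst wins 25–12.
Elmhurst vs Dover: Dover wins 33–4.
Elmhurst vs Kenton: Elmhurst wins 21–16.
Elmhurst vs Harrow: Harrow wins 36–1.
Glendale vs Dover: Dover wins 25–12.
Glendale vs Kenton: Kenton wins 25–12.
Glendale vs Harrow: Harrow wins 25–12.
Dover vs Kenton: Dover wins 31–6.
Dover vs Harrow: Dover wins 23–14.
Kenton vs Harrow: Harrow wins 21–16.
No candidate beats all others: Claremont beats Elmhurst beats Kenton beats Claremont, a majority cycle.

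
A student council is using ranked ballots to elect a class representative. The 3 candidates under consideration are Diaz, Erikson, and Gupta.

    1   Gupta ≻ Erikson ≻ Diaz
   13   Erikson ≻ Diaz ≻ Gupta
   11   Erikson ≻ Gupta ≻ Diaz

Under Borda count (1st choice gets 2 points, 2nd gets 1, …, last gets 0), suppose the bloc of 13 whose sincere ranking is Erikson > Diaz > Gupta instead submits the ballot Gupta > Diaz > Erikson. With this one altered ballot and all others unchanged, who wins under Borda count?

Gupta

Borda totals with the altered ballot: Diaz 13, Erikson 23, Gupta 39.
The switch changes the winner from Erikson to Gupta.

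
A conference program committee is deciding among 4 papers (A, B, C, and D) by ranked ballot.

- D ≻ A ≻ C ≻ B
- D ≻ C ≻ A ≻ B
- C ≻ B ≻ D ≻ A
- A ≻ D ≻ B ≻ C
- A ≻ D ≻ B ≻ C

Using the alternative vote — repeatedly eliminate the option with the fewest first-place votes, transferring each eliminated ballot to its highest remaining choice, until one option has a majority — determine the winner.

Round 1: A 2, D 2, C 1, B 0. B has the fewest and is eliminated.
Round 2: A 2, D 2, C 1. C has the fewest and is eliminated.
Round 3: D 3, A 2. D has a majority.

D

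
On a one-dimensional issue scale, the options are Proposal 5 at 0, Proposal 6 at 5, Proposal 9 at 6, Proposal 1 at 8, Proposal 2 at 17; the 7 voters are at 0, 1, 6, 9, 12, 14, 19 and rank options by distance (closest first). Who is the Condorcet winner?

With single-peaked preferences on a line, the Condorcet winner is the candidate closest to the median voter.
The median voter (position 9) is closest to Proposal 1 at 8.
Check: Proposal 1 vs Proposal 2 — voters closer to Proposal 1: 5 of 7.

Proposal 1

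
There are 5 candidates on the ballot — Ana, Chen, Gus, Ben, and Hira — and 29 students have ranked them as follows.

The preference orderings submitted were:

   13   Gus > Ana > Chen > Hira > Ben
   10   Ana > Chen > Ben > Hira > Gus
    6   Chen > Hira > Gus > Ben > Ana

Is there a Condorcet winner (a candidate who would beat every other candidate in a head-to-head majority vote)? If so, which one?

Head-to-head results (29 voters total):
Ana vs Chen: Ana wins 23–6.
Ana vs Gus: Gus wins 19–10.
Ana vs Ben: Ana wins 23–6.
Ana vs Hira: Ana wins 23–6.
Chen vs Gus: Chen wins 16–13.
Chen vs Ben: Chen wins 29–0.
Chen vs Hira: Chen wins 29–0.
Gus vs Ben: Gus wins 19–10.
Gus vs Hira: Hira wins 16–13.
Ben vs Hira: Hira wins 19–10.
No candidate beats all others: Ana beats Chen beats Gus beats Ana, a majority cycle.

There is no Condorcet winner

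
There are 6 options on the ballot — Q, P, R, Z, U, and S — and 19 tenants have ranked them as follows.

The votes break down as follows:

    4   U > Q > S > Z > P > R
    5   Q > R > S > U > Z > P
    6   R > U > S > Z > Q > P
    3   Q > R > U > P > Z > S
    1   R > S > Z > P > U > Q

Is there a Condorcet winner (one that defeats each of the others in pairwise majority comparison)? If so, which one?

There is no Condorcet winner

Head-to-head results (19 voters total):
Q vs P: Q wins 18–1.
Q vs R: Q wins 12–7.
Q vs Z: Q wins 12–7.
Q vs U: U wins 11–8.
Q vs S: Q wins 12–7.
P vs R: R wins 15–4.
P vs Z: Z wins 16–3.
P vs U: U wins 18–1.
P vs S: S wins 16–3.
R vs Z: R wins 15–4.
R vs U: R wins 15–4.
R vs S: R wins 15–4.
Z vs U: U wins 18–1.
Z vs S: S wins 16–3.
U vs S: U wins 13–6.
No candidate beats all others: Q beats R beats U beats Q, a majority cycle.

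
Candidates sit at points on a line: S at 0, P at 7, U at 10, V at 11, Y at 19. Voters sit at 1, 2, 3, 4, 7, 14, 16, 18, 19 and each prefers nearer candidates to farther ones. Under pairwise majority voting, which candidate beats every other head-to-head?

With single-peaked preferences on a line, the Condorcet winner is the candidate closest to the median voter.
The median voter (position 7) is closest to P at 7.
Check: P vs U — voters closer to P: 5 of 9.

P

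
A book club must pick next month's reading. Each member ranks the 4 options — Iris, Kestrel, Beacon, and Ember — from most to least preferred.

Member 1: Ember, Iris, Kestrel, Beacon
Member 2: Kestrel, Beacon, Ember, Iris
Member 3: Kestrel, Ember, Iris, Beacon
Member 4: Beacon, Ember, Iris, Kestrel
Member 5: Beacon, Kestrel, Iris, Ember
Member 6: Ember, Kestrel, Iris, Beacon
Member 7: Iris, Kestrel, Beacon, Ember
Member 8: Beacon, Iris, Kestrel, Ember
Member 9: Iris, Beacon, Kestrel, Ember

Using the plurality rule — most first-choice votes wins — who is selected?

First-place vote totals:
  Iris: 2
  Kestrel: 2
  Beacon: 3
  Ember: 2
Beacon has the most first-place votes.

Beacon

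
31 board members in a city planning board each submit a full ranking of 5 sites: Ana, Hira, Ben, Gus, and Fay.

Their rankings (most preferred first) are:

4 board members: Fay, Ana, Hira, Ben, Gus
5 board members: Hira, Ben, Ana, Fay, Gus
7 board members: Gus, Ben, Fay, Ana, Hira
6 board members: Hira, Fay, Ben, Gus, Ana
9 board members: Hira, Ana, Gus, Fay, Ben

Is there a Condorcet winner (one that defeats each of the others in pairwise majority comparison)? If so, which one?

Hira

Head-to-head results (31 voters total):
Ana vs Hira: Hira wins 20–11.
Ana vs Ben: Ben wins 18–13.
Ana vs Gus: Ana wins 18–13.
Ana vs Fay: Fay wins 17–14.
Hira vs Ben: Hira wins 24–7.
Hira vs Gus: Hira wins 24–7.
Hira vs Fay: Hira wins 20–11.
Ben vs Gus: Gus wins 16–15.
Ben vs Fay: Fay wins 19–12.
Gus vs Fay: Gus wins 16–15.
Hira beats each rival — Ana (20–11), Ben (24–7), Gus (24–7), Fay (20–11) — so Hira is the Condorcet winner.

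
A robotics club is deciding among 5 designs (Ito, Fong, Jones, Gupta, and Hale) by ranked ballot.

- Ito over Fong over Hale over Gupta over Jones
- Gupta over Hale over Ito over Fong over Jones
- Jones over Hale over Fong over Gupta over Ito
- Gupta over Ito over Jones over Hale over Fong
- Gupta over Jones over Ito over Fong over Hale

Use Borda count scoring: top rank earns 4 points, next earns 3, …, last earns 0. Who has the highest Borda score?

Borda scores:
  Ito: 4 + 2 + 0 + 3 + 2 = 11
  Fong: 3 + 1 + 2 + 0 + 1 = 7
  Jones: 0 + 0 + 4 + 2 + 3 = 9
  Gupta: 1 + 4 + 1 + 4 + 4 = 14
  Hale: 2 + 3 + 3 + 1 + 0 = 9
Gupta has the highest total.

Gupta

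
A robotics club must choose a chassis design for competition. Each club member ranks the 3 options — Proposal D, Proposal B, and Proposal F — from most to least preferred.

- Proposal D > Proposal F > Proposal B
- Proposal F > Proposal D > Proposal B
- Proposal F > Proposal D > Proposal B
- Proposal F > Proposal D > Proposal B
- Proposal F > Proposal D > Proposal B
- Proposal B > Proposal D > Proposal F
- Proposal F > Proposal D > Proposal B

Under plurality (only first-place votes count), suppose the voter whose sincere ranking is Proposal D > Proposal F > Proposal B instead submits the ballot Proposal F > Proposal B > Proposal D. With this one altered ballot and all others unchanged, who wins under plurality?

Proposal F

First-place totals with the altered ballot: Proposal D 0, Proposal B 1, Proposal F 6.
The winner is unchanged: still Proposal F.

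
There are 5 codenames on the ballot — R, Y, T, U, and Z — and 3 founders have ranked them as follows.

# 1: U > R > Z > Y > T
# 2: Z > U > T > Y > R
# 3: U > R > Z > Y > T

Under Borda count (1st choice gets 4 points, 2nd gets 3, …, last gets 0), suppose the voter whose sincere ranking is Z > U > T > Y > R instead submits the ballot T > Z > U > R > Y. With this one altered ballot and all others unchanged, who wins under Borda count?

U

Borda totals with the altered ballot: R 7, Y 2, T 4, U 10, Z 7.
The winner is unchanged: still U.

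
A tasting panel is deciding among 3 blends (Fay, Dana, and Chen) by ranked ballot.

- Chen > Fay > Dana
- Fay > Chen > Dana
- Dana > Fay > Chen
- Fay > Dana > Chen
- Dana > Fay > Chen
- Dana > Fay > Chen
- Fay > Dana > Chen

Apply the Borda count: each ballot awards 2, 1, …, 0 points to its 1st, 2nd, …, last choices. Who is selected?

Borda scores:
  Fay: 1 + 2 + 1 + 2 + 1 + 1 + 2 = 10
  Dana: 0 + 0 + 2 + 1 + 2 + 2 + 1 = 8
  Chen: 2 + 1 + 0 + 0 + 0 + 0 + 0 = 3
Fay has the highest total.

Fay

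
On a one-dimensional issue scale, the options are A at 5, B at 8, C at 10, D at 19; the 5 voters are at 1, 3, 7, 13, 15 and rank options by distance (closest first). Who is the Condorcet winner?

B

With single-peaked preferences on a line, the Condorcet winner is the candidate closest to the median voter.
The median voter (position 7) is closest to B at 8.
Check: B vs C — voters closer to B: 3 of 5.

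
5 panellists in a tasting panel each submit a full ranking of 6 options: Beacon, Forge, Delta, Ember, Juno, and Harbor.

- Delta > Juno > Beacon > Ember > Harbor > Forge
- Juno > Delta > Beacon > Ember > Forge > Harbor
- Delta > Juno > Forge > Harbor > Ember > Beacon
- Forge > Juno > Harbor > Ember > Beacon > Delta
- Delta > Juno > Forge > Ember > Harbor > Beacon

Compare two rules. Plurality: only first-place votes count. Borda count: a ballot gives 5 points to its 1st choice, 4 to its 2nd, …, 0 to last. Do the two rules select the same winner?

No

Plurality first-place counts: Beacon 0, Forge 1, Delta 3, Ember 0, Juno 1, Harbor 0 → Delta.
Borda totals: Beacon 7, Forge 12, Delta 19, Ember 9, Juno 21, Harbor 7 → Juno.
The two rules disagree: plurality picks Delta, Borda picks Juno.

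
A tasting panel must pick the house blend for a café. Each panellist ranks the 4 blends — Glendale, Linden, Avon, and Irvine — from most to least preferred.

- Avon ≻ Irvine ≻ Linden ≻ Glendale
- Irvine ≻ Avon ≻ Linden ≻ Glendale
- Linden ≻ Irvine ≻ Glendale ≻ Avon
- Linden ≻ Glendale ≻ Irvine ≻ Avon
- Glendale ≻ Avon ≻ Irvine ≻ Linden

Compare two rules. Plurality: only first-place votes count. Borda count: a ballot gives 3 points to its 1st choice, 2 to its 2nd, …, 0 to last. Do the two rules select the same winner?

No

Plurality first-place counts: Glendale 1, Linden 2, Avon 1, Irvine 1 → Linden.
Borda totals: Glendale 6, Linden 8, Avon 7, Irvine 9 → Irvine.
The two rules disagree: plurality picks Linden, Borda picks Irvine.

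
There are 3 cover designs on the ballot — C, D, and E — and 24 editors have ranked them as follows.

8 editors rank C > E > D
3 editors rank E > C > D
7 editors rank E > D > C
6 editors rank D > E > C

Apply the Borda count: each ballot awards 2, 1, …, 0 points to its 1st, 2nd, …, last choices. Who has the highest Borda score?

E

Borda scores:
  C: 8·2 + 3·1 + 7·0 + 6·0 = 19
  D: 8·0 + 3·0 + 7·1 + 6·2 = 19
  E: 8·1 + 3·2 + 7·2 + 6·1 = 34
E has the highest total.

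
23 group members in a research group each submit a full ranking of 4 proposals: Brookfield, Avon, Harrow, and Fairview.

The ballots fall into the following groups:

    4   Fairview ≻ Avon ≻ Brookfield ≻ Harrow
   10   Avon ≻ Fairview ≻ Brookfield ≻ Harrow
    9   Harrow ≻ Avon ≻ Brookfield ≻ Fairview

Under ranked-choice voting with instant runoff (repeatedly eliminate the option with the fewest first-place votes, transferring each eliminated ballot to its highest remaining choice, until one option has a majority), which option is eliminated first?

Brookfield

Round 1: Avon 10, Harrow 9, Fairview 4, Brookfield 0. Brookfield has the fewest and is eliminated.
Round 2: Avon 10, Harrow 9, Fairview 4. Fairview has the fewest and is eliminated.
Round 3: Avon 14, Harrow 9. Avon has a majority.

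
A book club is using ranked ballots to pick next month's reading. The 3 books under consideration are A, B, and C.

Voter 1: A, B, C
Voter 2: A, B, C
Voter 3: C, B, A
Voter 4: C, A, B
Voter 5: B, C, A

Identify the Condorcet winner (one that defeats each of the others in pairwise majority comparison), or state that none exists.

There is no Condorcet winner

Head-to-head results (5 voters total):
A vs B: A wins 3–2.
A vs C: C wins 3–2.
B vs C: B wins 3–2.
No candidate beats all others: A beats B beats C beats A, a majority cycle.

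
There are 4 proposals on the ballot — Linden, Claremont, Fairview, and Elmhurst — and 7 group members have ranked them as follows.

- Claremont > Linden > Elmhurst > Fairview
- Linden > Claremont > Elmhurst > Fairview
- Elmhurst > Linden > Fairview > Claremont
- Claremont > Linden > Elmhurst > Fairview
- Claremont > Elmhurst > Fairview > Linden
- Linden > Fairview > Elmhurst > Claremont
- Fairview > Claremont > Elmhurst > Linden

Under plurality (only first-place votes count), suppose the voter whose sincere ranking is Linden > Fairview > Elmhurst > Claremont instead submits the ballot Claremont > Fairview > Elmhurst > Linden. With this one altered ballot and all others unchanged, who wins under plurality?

First-place totals with the altered ballot: Linden 1, Claremont 4, Fairview 1, Elmhurst 1.
The winner is unchanged: still Claremont.

Claremont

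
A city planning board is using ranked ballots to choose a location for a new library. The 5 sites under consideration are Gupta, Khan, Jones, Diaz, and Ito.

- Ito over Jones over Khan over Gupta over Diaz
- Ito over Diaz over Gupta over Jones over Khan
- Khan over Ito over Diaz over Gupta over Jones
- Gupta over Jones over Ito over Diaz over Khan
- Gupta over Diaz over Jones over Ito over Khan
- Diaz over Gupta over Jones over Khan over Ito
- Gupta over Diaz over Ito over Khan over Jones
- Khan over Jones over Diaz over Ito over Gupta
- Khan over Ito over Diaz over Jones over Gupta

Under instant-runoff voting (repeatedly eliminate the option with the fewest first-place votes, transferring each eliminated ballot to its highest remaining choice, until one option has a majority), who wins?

Round 1: Gupta 3, Khan 3, Ito 2, Diaz 1, Jones 0. Jones has the fewest and is eliminated.
Round 2: Gupta 3, Khan 3, Ito 2, Diaz 1. Diaz has the fewest and is eliminated.
Round 3: Gupta 4, Khan 3, Ito 2. Ito has the fewest and is eliminated.
Round 4: Gupta 5, Khan 4. Gupta has a majority.

Gupta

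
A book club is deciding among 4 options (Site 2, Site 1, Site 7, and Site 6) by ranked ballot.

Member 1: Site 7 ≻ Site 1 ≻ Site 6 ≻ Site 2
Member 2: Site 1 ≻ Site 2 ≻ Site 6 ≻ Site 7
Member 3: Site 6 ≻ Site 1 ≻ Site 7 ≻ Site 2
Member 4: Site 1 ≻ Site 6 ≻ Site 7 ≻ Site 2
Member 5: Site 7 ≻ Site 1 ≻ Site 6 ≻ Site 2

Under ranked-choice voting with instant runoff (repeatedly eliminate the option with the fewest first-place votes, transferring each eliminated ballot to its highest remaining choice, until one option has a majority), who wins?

Site 1

Round 1: Site 1 2, Site 7 2, Site 6 1, Site 2 0. Site 2 has the fewest and is eliminated.
Round 2: Site 1 2, Site 7 2, Site 6 1. Site 6 has the fewest and is eliminated.
Round 3: Site 1 3, Site 7 2. Site 1 has a majority.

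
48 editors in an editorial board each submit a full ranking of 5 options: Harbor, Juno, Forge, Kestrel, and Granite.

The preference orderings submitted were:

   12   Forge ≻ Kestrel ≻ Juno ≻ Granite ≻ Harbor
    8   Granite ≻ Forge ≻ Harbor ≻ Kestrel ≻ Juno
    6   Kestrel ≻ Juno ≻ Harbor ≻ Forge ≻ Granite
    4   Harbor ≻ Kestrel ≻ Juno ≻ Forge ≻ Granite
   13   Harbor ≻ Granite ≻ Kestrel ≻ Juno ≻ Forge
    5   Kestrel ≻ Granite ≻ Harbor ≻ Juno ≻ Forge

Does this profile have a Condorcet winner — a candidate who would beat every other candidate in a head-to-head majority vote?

No

Head-to-head results (48 voters total):
Harbor vs Juno: Harbor wins 30–18.
Harbor vs Forge: Harbor wins 28–20.
Harbor vs Kestrel: Harbor wins 25–23.
Harbor vs Granite: Granite wins 25–23.
Juno vs Forge: Juno wins 28–20.
Juno vs Kestrel: Kestrel wins 48–0.
Juno vs Granite: Granite wins 26–22.
Forge vs Kestrel: Kestrel wins 28–20.
Forge vs Granite: Granite wins 26–22.
Kestrel vs Granite: Kestrel wins 27–21.
No candidate beats all others: Harbor beats Kestrel beats Granite beats Harbor, a majority cycle.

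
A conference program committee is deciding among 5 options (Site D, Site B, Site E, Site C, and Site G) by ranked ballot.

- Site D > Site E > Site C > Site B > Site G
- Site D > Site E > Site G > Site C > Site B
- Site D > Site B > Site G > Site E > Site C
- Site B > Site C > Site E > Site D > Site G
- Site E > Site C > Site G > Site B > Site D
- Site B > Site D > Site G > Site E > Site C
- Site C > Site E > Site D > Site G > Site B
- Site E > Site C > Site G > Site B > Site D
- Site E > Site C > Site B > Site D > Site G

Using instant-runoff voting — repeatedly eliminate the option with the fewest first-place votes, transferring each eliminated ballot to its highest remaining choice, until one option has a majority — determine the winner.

Round 1: Site D 3, Site E 3, Site B 2, Site C 1, Site G 0. Site G has the fewest and is eliminated.
Round 2: Site D 3, Site E 3, Site B 2, Site C 1. Site C has the fewest and is eliminated.
Round 3: Site E 4, Site D 3, Site B 2. Site B has the fewest and is eliminated.
Round 4: Site E 5, Site D 4. Site E has a majority.

Site E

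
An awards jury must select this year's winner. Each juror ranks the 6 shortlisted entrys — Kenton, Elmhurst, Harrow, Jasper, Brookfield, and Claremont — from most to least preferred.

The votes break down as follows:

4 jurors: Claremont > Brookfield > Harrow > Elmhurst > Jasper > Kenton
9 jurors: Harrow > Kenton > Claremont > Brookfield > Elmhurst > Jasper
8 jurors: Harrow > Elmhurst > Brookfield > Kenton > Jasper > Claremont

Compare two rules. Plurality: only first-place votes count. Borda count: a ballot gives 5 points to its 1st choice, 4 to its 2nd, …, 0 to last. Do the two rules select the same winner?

Yes

Plurality first-place counts: Kenton 0, Elmhurst 0, Harrow 17, Jasper 0, Brookfield 0, Claremont 4 → Harrow.
Borda totals: Kenton 52, Elmhurst 49, Harrow 97, Jasper 12, Brookfield 58, Claremont 47 → Harrow.
The two rules agree on Harrow.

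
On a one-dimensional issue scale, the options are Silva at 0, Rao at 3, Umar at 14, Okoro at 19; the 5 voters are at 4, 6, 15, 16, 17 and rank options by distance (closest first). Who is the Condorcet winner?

With single-peaked preferences on a line, the Condorcet winner is the candidate closest to the median voter.
The median voter (position 15) is closest to Umar at 14.
Check: Umar vs Okoro — voters closer to Umar: 4 of 5.

Umar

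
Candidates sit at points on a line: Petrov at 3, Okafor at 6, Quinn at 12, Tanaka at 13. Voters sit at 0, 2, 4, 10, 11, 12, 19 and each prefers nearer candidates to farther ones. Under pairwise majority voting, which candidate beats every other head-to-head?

With single-peaked preferences on a line, the Condorcet winner is the candidate closest to the median voter.
The median voter (position 10) is closest to Quinn at 12.
Check: Quinn vs Tanaka — voters closer to Quinn: 6 of 7.

Quinn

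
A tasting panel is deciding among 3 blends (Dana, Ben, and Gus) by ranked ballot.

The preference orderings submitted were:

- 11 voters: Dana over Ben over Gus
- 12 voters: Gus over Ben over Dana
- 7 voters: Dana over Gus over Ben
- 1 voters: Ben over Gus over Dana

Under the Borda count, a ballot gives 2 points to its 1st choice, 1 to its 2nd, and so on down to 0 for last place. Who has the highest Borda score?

Borda scores:
  Dana: 11·2 + 12·0 + 7·2 + 0 = 36
  Ben: 11·1 + 12·1 + 7·0 + 2 = 25
  Gus: 11·0 + 12·2 + 7·1 + 1 = 32
Dana has the highest total.

Dana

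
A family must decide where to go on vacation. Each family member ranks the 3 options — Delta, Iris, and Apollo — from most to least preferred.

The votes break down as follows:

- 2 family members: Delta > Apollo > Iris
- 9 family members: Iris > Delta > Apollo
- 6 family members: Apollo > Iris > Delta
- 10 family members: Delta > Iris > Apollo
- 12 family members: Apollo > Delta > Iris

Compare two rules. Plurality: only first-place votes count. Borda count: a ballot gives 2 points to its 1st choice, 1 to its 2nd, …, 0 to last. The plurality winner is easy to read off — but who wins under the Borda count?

Plurality first-place counts: Delta 12, Iris 9, Apollo 18 → Apollo.
Borda totals: Delta 45, Iris 34, Apollo 38 → Delta.

Delta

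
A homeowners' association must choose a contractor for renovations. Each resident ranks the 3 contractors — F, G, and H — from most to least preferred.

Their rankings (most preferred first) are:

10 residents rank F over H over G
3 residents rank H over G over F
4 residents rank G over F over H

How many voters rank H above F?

Ballots ranking H above F: 3.
Ballots ranking F above H: 10+4 = 14.
So 3 of 17 voters prefer H to F.

3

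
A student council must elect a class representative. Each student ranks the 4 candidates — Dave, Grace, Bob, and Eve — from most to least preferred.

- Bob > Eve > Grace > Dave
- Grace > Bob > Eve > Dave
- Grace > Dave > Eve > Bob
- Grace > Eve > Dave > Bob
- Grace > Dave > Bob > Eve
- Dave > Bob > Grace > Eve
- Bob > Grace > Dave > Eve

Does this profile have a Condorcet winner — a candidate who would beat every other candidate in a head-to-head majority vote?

Head-to-head results (7 voters total):
Dave vs Grace: Grace wins 6–1.
Dave vs Bob: Dave wins 4–3.
Dave vs Eve: Dave wins 4–3.
Grace vs Bob: Grace wins 4–3.
Grace vs Eve: Grace wins 6–1.
Bob vs Eve: Bob wins 5–2.
Grace beats each rival — Dave (6–1), Bob (4–3), Eve (6–1) — so Grace is the Condorcet winner.

Yes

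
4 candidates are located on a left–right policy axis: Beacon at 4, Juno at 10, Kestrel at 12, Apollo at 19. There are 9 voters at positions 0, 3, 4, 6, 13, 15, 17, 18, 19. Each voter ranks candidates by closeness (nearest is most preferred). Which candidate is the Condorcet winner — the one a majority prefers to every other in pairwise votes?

With single-peaked preferences on a line, the Condorcet winner is the candidate closest to the median voter.
The median voter (position 13) is closest to Kestrel at 12.
Check: Kestrel vs Apollo — voters closer to Kestrel: 6 of 9.

Kestrel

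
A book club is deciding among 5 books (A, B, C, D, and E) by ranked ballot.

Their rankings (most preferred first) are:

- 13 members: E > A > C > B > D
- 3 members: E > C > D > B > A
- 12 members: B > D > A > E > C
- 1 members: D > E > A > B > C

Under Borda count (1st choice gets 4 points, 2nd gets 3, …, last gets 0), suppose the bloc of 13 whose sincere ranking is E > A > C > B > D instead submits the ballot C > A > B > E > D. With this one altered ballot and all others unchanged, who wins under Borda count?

B

Borda totals with the altered ballot: A 65, B 78, C 61, D 46, E 40.
The switch changes the winner from E to B.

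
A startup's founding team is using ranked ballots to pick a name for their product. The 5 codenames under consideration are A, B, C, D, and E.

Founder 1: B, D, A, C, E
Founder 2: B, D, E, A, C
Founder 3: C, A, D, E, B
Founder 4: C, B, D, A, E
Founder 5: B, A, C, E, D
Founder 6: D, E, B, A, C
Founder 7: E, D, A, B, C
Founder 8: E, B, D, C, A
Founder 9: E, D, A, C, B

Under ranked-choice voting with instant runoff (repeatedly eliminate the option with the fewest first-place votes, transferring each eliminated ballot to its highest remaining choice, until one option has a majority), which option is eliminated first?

A

Round 1: B 3, E 3, C 2, D 1, A 0. A has the fewest and is eliminated.
Round 2: B 3, E 3, C 2, D 1. D has the fewest and is eliminated.
Round 3: E 4, B 3, C 2. C has the fewest and is eliminated.
Round 4: E 5, B 4. E has a majority.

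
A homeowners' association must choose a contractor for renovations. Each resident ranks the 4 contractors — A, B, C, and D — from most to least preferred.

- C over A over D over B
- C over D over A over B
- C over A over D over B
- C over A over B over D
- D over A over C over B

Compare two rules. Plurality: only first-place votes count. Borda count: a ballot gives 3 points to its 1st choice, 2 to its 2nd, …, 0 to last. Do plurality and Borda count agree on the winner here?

Plurality first-place counts: A 0, B 0, C 4, D 1 → C.
Borda totals: A 9, B 1, C 13, D 7 → C.
The two rules agree on C.

Yes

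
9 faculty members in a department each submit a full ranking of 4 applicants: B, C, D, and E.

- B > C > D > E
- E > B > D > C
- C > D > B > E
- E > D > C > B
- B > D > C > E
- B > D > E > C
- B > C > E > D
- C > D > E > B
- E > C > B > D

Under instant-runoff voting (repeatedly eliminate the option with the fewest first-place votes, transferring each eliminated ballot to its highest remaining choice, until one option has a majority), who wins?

Round 1: B 4, E 3, C 2, D 0. D has the fewest and is eliminated.
Round 2: B 4, E 3, C 2. C has the fewest and is eliminated.
Round 3: B 5, E 4. B has a majority.

B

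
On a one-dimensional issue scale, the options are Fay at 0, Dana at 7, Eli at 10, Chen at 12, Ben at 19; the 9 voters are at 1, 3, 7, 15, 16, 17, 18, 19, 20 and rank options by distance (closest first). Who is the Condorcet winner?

With single-peaked preferences on a line, the Condorcet winner is the candidate closest to the median voter.
The median voter (position 16) is closest to Ben at 19.
Check: Ben vs Fay — voters closer to Ben: 6 of 9.

Ben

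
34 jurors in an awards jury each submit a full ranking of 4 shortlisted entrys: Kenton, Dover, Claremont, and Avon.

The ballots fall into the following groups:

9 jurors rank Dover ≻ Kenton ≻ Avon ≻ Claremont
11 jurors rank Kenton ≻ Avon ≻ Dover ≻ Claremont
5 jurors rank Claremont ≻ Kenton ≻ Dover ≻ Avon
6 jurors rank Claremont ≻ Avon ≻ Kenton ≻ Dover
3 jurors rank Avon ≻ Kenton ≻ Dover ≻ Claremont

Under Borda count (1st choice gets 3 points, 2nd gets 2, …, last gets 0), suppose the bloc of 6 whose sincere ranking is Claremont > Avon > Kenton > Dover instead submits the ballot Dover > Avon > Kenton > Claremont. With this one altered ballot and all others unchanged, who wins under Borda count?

Kenton

Borda totals with the altered ballot: Kenton 73, Dover 64, Claremont 15, Avon 52.
The winner is unchanged: still Kenton.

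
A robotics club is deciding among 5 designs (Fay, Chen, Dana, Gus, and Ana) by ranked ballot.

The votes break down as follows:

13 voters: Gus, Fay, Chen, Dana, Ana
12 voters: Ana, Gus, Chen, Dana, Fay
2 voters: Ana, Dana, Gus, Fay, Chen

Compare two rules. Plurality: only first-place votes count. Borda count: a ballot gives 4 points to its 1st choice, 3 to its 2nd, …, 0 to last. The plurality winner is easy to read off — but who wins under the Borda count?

Gus

Plurality first-place counts: Fay 0, Chen 0, Dana 0, Gus 13, Ana 14 → Ana.
Borda totals: Fay 41, Chen 50, Dana 31, Gus 92, Ana 56 → Gus.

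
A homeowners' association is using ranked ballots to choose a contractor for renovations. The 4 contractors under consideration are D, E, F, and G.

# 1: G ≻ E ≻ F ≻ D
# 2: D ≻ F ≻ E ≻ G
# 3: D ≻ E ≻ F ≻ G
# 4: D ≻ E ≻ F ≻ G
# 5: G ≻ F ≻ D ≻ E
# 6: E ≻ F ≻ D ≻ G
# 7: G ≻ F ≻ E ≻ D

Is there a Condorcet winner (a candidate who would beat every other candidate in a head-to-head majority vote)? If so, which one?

None — there is no Condorcet winner

Head-to-head results (7 voters total):
D vs E: D wins 4–3.
D vs F: F wins 4–3.
D vs G: D wins 4–3.
E vs F: E wins 4–3.
E vs G: E wins 4–3.
F vs G: F wins 4–3.
No candidate beats all others: D beats E beats F beats D, a majority cycle.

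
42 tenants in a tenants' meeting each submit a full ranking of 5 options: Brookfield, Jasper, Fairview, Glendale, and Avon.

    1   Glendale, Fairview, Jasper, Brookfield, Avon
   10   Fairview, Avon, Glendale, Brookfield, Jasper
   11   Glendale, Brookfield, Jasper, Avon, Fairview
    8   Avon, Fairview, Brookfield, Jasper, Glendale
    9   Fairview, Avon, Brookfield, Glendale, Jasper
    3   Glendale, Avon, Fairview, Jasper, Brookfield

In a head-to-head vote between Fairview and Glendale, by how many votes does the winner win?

Ballots ranking Fairview above Glendale: 10+8+9 = 27.
Ballots ranking Glendale above Fairview: 1+11+3 = 15.
Fairview wins 27–15, a margin of 12.

12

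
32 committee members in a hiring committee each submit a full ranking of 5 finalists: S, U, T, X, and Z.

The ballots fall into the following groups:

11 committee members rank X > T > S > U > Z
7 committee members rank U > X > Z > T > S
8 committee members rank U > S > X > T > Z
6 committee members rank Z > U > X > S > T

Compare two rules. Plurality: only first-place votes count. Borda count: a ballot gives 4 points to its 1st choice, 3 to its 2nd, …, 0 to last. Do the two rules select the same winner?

No

Plurality first-place counts: S 0, U 15, T 0, X 11, Z 6 → U.
Borda totals: S 52, U 89, T 48, X 93, Z 38 → X.
The two rules disagree: plurality picks U, Borda picks X.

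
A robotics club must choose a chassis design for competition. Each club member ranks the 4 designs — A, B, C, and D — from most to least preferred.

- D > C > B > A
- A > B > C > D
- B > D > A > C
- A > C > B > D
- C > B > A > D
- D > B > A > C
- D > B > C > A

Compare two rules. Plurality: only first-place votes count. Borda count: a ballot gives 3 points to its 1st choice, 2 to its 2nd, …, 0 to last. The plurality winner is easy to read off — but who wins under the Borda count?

B

Plurality first-place counts: A 2, B 1, C 1, D 3 → D.
Borda totals: A 9, B 13, C 9, D 11 → B.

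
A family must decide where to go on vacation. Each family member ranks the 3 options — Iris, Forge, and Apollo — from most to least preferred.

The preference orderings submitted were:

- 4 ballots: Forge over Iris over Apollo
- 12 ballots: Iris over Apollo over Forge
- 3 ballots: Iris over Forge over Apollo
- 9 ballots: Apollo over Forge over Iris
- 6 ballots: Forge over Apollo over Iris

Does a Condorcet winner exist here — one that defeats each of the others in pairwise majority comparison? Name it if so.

Head-to-head results (34 voters total):
Iris vs Forge: Forge wins 19–15.
Iris vs Apollo: Iris wins 19–15.
Forge vs Apollo: Apollo wins 21–13.
No candidate beats all others: Iris beats Apollo beats Forge beats Iris, a majority cycle.

None — there is no Condorcet winner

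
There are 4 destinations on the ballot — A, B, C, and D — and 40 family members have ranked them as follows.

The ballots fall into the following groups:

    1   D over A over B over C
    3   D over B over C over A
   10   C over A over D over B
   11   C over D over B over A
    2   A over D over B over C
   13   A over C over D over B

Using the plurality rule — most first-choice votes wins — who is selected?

C

First-place vote totals:
  A: 15
  B: 0
  C: 21
  D: 4
C has the most first-place votes.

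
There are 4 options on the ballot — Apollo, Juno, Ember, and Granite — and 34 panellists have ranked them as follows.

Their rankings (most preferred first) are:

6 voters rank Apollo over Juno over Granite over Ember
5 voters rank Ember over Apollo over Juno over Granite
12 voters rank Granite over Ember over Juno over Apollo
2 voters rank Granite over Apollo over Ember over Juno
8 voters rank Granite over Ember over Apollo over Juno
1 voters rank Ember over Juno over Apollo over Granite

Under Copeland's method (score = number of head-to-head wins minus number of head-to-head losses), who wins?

Pairwise results:
  Apollo vs Juno: Apollo wins 21–13.
  Apollo vs Ember: Ember wins 26–8.
  Apollo vs Granite: Granite wins 22–12.
  Juno vs Ember: Ember wins 28–6.
  Juno vs Granite: Granite wins 22–12.
  Ember vs Granite: Granite wins 28–6.
Copeland scores (wins − losses):
  Apollo: 1 − 2 = -1
  Juno: 0 − 3 = -3
  Ember: 2 − 1 = 1
  Granite: 3 − 0 = 3
Granite has the best Copeland score.

Granite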